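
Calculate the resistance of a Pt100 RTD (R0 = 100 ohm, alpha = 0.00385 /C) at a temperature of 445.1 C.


The RTD equation: Rt = R0 * (1 + alpha * T).
Rt = 100 * (1 + 0.00385 * 445.1)
Rt = 100 * (1 + 1.713635)
Rt = 100 * 2.713635
Rt = 271.363 ohm

271.363 ohm


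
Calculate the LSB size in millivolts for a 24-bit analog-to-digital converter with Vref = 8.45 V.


The resolution (LSB) of an ADC is Vref / 2^n.
LSB = 8.45 / 2^24
LSB = 8.45 / 16777216
LSB = 5e-07 V = 0.00050366 mV

0.00050366 mV


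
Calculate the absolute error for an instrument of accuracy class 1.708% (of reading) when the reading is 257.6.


Absolute error = (accuracy% / 100) * reading.
Error = (1.708 / 100) * 257.6
Error = 0.01708 * 257.6
Error = 4.3998

4.3998


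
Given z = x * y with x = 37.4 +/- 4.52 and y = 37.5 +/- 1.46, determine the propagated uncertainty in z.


For a product z = x*y, the relative uncertainty is:
uz/z = sqrt((ux/x)^2 + (uy/y)^2)
Relative uncertainties: ux/x = 4.52/37.4 = 0.120856
uy/y = 1.46/37.5 = 0.038933
z = 37.4 * 37.5 = 1402.5
uz = 1402.5 * sqrt(0.120856^2 + 0.038933^2) = 178.078

178.078


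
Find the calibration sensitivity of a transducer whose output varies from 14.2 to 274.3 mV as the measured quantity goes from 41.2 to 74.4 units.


Sensitivity = (y2 - y1) / (x2 - x1).
S = (274.3 - 14.2) / (74.4 - 41.2)
S = 260.1 / 33.2
S = 7.8343 mV/unit

7.8343 mV/unit


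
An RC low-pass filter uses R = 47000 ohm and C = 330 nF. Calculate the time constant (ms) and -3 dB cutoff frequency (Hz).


Time constant: tau = R * C.
tau = 47000 * 3.30e-07 = 0.01551 s
tau = 15.51 ms
Cutoff frequency: fc = 1 / (2*pi*R*C).
fc = 1 / (2*pi*0.01551) = 10.26 Hz

tau = 15.51 ms, fc = 10.26 Hz


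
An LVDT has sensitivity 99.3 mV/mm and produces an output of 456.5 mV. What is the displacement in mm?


Displacement = Vout / sensitivity.
d = 456.5 / 99.3
d = 4.597 mm

4.597 mm


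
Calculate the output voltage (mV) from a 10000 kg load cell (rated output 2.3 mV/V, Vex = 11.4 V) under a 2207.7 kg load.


Vout = rated_output * Vex * (load / capacity).
Vout = 2.3 * 11.4 * (2207.7 / 10000)
Vout = 2.3 * 11.4 * 0.22077
Vout = 5.789 mV

5.789 mV


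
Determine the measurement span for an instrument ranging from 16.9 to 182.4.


Span = upper range - lower range.
Span = 182.4 - (16.9)
Span = 165.5

165.5


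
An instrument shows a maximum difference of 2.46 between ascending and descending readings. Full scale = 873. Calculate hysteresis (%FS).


Hysteresis = (max difference / full scale) * 100%.
H = (2.46 / 873) * 100
H = 0.282 %FS

0.282 %FS


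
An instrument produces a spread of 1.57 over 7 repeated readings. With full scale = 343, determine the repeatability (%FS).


Repeatability = (spread / full scale) * 100%.
R = (1.57 / 343) * 100
R = 0.458 %FS

0.458 %FS


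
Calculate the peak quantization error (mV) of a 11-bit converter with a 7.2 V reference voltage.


The maximum quantization error is +/- LSB/2.
LSB = Vref / 2^n = 7.2 / 2048 = 0.00351563 V
Max error = LSB / 2 = 0.00351563 / 2 = 0.00175781 V
Max error = 1.7578 mV

1.7578 mV


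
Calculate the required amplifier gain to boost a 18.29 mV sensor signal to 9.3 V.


Gain = Vout / Vin (converting to same units).
G = 9.3 V / 18.29 mV
G = 9300.0 mV / 18.29 mV
G = 508.47

508.47


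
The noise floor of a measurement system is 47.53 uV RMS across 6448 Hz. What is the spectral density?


Noise spectral density = Vrms / sqrt(BW).
NSD = 47.53 / sqrt(6448)
NSD = 47.53 / 80.2994
NSD = 0.5919 uV/sqrt(Hz)

0.5919 uV/sqrt(Hz)


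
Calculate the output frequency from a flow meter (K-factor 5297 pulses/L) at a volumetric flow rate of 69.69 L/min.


Frequency = K * Q / 60 (converting L/min to L/s).
f = 5297 * 69.69 / 60
f = 369147.93 / 60
f = 6152.47 Hz

6152.47 Hz


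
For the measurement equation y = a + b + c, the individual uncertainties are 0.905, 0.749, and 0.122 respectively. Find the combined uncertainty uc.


For a sum of independent quantities, uc = sqrt(u1^2 + u2^2 + u3^2).
uc = sqrt(0.905^2 + 0.749^2 + 0.122^2)
uc = sqrt(0.819025 + 0.561001 + 0.014884)
uc = 1.1811

1.1811


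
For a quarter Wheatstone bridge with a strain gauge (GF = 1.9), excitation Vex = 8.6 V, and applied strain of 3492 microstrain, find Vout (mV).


Quarter bridge output: Vout = (GF * epsilon * Vex) / 4.
Vout = (1.9 * 3492e-6 * 8.6) / 4
Vout = 0.05705928 / 4 V
Vout = 0.01426482 V = 14.2648 mV

14.2648 mV


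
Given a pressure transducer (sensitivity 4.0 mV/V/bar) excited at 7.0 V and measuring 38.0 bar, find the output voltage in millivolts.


Output = sensitivity * Vex * P.
Vout = 4.0 * 7.0 * 38.0
Vout = 28.0 * 38.0
Vout = 1064.0 mV

1064.0 mV


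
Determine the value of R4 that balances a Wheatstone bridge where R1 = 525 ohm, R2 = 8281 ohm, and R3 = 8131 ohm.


At balance: R1*R4 = R2*R3, so R4 = R2*R3/R1.
R4 = 8281 * 8131 / 525
R4 = 67332811 / 525
R4 = 128252.97 ohm

128252.97 ohm


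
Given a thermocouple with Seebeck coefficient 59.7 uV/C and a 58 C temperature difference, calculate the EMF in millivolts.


The thermocouple output V = sensitivity * dT.
V = 59.7 uV/C * 58 C
V = 3462.6 uV
V = 3.463 mV

3.463 mV


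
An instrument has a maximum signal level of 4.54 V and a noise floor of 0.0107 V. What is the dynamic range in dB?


Dynamic range = 20 * log10(Vmax / Vnoise).
DR = 20 * log10(4.54 / 0.0107)
DR = 20 * log10(424.3)
DR = 52.55 dB

52.55 dB


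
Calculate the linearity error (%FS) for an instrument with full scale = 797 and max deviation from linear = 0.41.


Linearity error = (max deviation / full scale) * 100%.
Linearity = (0.41 / 797) * 100
Linearity = 0.051 %FS

0.051 %FS


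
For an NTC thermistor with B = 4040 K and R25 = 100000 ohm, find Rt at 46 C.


NTC thermistor equation: Rt = R25 * exp(B * (1/T - 1/T25)).
T in Kelvin: 319.15 K, T25 = 298.15 K
1/T - 1/T25 = 1/319.15 - 1/298.15 = -0.00022069
B * (1/T - 1/T25) = 4040 * -0.00022069 = -0.8916
Rt = 100000 * exp(-0.8916) = 40999.8 ohm

40999.8 ohm


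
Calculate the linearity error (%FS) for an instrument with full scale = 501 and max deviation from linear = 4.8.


Linearity error = (max deviation / full scale) * 100%.
Linearity = (4.8 / 501) * 100
Linearity = 0.958 %FS

0.958 %FS


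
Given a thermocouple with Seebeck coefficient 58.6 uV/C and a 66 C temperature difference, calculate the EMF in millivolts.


The thermocouple output V = sensitivity * dT.
V = 58.6 uV/C * 66 C
V = 3867.6 uV
V = 3.868 mV

3.868 mV


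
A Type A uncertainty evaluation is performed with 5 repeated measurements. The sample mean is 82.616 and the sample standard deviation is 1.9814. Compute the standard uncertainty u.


The standard uncertainty for Type A evaluation is u = s / sqrt(n).
u = 1.9814 / sqrt(5)
u = 1.9814 / 2.2361
u = 0.8861

0.8861


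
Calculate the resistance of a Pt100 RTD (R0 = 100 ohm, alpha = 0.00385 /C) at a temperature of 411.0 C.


The RTD equation: Rt = R0 * (1 + alpha * T).
Rt = 100 * (1 + 0.00385 * 411.0)
Rt = 100 * (1 + 1.58235)
Rt = 100 * 2.58235
Rt = 258.235 ohm

258.235 ohm


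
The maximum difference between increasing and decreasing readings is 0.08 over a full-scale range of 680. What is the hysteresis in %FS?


Hysteresis = (max difference / full scale) * 100%.
H = (0.08 / 680) * 100
H = 0.012 %FS

0.012 %FS


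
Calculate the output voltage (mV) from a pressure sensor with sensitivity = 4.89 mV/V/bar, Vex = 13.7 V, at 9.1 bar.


Output = sensitivity * Vex * P.
Vout = 4.89 * 13.7 * 9.1
Vout = 66.993 * 9.1
Vout = 609.64 mV

609.64 mV


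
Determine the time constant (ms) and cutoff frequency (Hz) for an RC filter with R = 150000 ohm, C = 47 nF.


Time constant: tau = R * C.
tau = 150000 * 4.70e-08 = 0.00705 s
tau = 7.05 ms
Cutoff frequency: fc = 1 / (2*pi*R*C).
fc = 1 / (2*pi*0.00705) = 22.58 Hz

tau = 7.05 ms, fc = 22.58 Hz


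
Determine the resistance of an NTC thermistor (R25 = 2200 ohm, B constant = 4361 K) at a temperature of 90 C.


NTC thermistor equation: Rt = R25 * exp(B * (1/T - 1/T25)).
T in Kelvin: 363.15 K, T25 = 298.15 K
1/T - 1/T25 = 1/363.15 - 1/298.15 = -0.00060033
B * (1/T - 1/T25) = 4361 * -0.00060033 = -2.6181
Rt = 2200 * exp(-2.6181) = 160.5 ohm

160.5 ohm


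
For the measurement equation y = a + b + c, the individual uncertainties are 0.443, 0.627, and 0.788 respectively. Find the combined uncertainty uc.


For a sum of independent quantities, uc = sqrt(u1^2 + u2^2 + u3^2).
uc = sqrt(0.443^2 + 0.627^2 + 0.788^2)
uc = sqrt(0.196249 + 0.393129 + 0.620944)
uc = 1.1001

1.1001


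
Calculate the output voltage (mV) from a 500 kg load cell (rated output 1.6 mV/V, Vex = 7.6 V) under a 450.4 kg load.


Vout = rated_output * Vex * (load / capacity).
Vout = 1.6 * 7.6 * (450.4 / 500)
Vout = 1.6 * 7.6 * 0.9008
Vout = 10.954 mV

10.954 mV


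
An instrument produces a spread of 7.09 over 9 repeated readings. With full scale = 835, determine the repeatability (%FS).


Repeatability = (spread / full scale) * 100%.
R = (7.09 / 835) * 100
R = 0.849 %FS

0.849 %FS


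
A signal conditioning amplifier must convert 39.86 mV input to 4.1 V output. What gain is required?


Gain = Vout / Vin (converting to same units).
G = 4.1 V / 39.86 mV
G = 4100.0 mV / 39.86 mV
G = 102.86

102.86


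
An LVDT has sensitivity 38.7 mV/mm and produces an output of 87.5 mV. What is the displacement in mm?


Displacement = Vout / sensitivity.
d = 87.5 / 38.7
d = 2.261 mm

2.261 mm


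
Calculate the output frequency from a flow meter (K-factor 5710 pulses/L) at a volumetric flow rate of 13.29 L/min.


Frequency = K * Q / 60 (converting L/min to L/s).
f = 5710 * 13.29 / 60
f = 75885.9 / 60
f = 1264.76 Hz

1264.76 Hz


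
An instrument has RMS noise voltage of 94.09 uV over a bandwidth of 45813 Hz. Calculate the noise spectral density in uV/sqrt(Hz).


Noise spectral density = Vrms / sqrt(BW).
NSD = 94.09 / sqrt(45813)
NSD = 94.09 / 214.0397
NSD = 0.4396 uV/sqrt(Hz)

0.4396 uV/sqrt(Hz)


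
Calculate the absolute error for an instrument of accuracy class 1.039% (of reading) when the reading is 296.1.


Absolute error = (accuracy% / 100) * reading.
Error = (1.039 / 100) * 296.1
Error = 0.01039 * 296.1
Error = 3.0765

3.0765


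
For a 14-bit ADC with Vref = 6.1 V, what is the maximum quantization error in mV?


The maximum quantization error is +/- LSB/2.
LSB = Vref / 2^n = 6.1 / 16384 = 0.00037231 V
Max error = LSB / 2 = 0.00037231 / 2 = 0.00018616 V
Max error = 0.1862 mV

0.1862 mV


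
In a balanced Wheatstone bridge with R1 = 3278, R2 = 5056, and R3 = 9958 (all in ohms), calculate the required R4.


At balance: R1*R4 = R2*R3, so R4 = R2*R3/R1.
R4 = 5056 * 9958 / 3278
R4 = 50347648 / 3278
R4 = 15359.26 ohm

15359.26 ohm


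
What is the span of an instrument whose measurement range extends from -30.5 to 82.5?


Span = upper range - lower range.
Span = 82.5 - (-30.5)
Span = 113.0

113.0


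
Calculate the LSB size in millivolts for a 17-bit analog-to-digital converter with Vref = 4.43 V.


The resolution (LSB) of an ADC is Vref / 2^n.
LSB = 4.43 / 2^17
LSB = 4.43 / 131072
LSB = 3.38e-05 V = 0.03379822 mV

0.03379822 mV


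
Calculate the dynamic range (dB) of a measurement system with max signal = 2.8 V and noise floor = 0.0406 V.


Dynamic range = 20 * log10(Vmax / Vnoise).
DR = 20 * log10(2.8 / 0.0406)
DR = 20 * log10(68.97)
DR = 36.77 dB

36.77 dB


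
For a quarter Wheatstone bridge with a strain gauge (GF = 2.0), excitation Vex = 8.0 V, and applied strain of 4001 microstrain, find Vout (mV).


Quarter bridge output: Vout = (GF * epsilon * Vex) / 4.
Vout = (2.0 * 4001e-6 * 8.0) / 4
Vout = 0.064016 / 4 V
Vout = 0.016004 V = 16.004 mV

16.004 mV


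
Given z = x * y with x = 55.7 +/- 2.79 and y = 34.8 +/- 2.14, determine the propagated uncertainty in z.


For a product z = x*y, the relative uncertainty is:
uz/z = sqrt((ux/x)^2 + (uy/y)^2)
Relative uncertainties: ux/x = 2.79/55.7 = 0.05009
uy/y = 2.14/34.8 = 0.061494
z = 55.7 * 34.8 = 1938.4
uz = 1938.4 * sqrt(0.05009^2 + 0.061494^2) = 153.737

153.737


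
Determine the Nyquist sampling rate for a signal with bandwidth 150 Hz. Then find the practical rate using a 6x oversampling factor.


By Nyquist theorem, fs_min = 2 * fmax.
fs_min = 2 * 150 = 300 Hz
Practical rate = 6 * fs_min = 6 * 300 = 1800 Hz

fs_min = 300 Hz, fs_practical = 1800 Hz


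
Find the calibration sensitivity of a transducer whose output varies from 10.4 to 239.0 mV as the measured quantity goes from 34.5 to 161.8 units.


Sensitivity = (y2 - y1) / (x2 - x1).
S = (239.0 - 10.4) / (161.8 - 34.5)
S = 228.6 / 127.3
S = 1.7958 mV/unit

1.7958 mV/unit


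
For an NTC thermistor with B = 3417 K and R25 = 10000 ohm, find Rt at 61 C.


NTC thermistor equation: Rt = R25 * exp(B * (1/T - 1/T25)).
T in Kelvin: 334.15 K, T25 = 298.15 K
1/T - 1/T25 = 1/334.15 - 1/298.15 = -0.00036135
B * (1/T - 1/T25) = 3417 * -0.00036135 = -1.2347
Rt = 10000 * exp(-1.2347) = 2909.1 ohm

2909.1 ohm


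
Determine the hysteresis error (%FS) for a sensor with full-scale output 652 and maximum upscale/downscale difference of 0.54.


Hysteresis = (max difference / full scale) * 100%.
H = (0.54 / 652) * 100
H = 0.083 %FS

0.083 %FS


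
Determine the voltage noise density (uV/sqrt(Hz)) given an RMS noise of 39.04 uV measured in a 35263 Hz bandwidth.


Noise spectral density = Vrms / sqrt(BW).
NSD = 39.04 / sqrt(35263)
NSD = 39.04 / 187.7845
NSD = 0.2079 uV/sqrt(Hz)

0.2079 uV/sqrt(Hz)


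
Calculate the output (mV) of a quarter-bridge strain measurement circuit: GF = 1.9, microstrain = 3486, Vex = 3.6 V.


Quarter bridge output: Vout = (GF * epsilon * Vex) / 4.
Vout = (1.9 * 3486e-6 * 3.6) / 4
Vout = 0.02384424 / 4 V
Vout = 0.00596106 V = 5.9611 mV

5.9611 mV


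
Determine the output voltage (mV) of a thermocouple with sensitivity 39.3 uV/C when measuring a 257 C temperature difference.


The thermocouple output V = sensitivity * dT.
V = 39.3 uV/C * 257 C
V = 10100.1 uV
V = 10.1 mV

10.1 mV


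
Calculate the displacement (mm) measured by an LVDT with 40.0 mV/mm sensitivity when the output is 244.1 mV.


Displacement = Vout / sensitivity.
d = 244.1 / 40.0
d = 6.103 mm

6.103 mm


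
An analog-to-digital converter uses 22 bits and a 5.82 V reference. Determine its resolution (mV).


The resolution (LSB) of an ADC is Vref / 2^n.
LSB = 5.82 / 2^22
LSB = 5.82 / 4194304
LSB = 1.39e-06 V = 0.0013876 mV

0.0013876 mV


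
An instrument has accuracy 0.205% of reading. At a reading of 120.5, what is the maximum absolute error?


Absolute error = (accuracy% / 100) * reading.
Error = (0.205 / 100) * 120.5
Error = 0.00205 * 120.5
Error = 0.247

0.247


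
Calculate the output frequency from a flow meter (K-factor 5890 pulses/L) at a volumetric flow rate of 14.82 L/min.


Frequency = K * Q / 60 (converting L/min to L/s).
f = 5890 * 14.82 / 60
f = 87289.8 / 60
f = 1454.83 Hz

1454.83 Hz


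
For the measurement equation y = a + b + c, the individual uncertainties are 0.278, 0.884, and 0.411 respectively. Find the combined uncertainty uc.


For a sum of independent quantities, uc = sqrt(u1^2 + u2^2 + u3^2).
uc = sqrt(0.278^2 + 0.884^2 + 0.411^2)
uc = sqrt(0.077284 + 0.781456 + 0.168921)
uc = 1.0137

1.0137


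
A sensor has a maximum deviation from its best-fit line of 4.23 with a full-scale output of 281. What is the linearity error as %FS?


Linearity error = (max deviation / full scale) * 100%.
Linearity = (4.23 / 281) * 100
Linearity = 1.505 %FS

1.505 %FS


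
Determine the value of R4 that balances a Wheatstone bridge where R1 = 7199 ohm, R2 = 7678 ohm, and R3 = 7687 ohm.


At balance: R1*R4 = R2*R3, so R4 = R2*R3/R1.
R4 = 7678 * 7687 / 7199
R4 = 59020786 / 7199
R4 = 8198.47 ohm

8198.47 ohm


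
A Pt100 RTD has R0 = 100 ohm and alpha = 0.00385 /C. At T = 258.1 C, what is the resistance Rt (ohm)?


The RTD equation: Rt = R0 * (1 + alpha * T).
Rt = 100 * (1 + 0.00385 * 258.1)
Rt = 100 * (1 + 0.993685)
Rt = 100 * 1.993685
Rt = 199.369 ohm

199.369 ohm


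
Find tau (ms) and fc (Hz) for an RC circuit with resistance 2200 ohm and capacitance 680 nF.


Time constant: tau = R * C.
tau = 2200 * 6.80e-07 = 0.001496 s
tau = 1.496 ms
Cutoff frequency: fc = 1 / (2*pi*R*C).
fc = 1 / (2*pi*0.001496) = 106.39 Hz

tau = 1.496 ms, fc = 106.39 Hz


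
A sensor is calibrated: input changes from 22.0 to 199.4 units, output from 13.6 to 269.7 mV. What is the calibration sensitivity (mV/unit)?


Sensitivity = (y2 - y1) / (x2 - x1).
S = (269.7 - 13.6) / (199.4 - 22.0)
S = 256.1 / 177.4
S = 1.4436 mV/unit

1.4436 mV/unit


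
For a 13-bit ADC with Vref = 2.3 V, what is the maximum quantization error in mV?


The maximum quantization error is +/- LSB/2.
LSB = Vref / 2^n = 2.3 / 8192 = 0.00028076 V
Max error = LSB / 2 = 0.00028076 / 2 = 0.00014038 V
Max error = 0.1404 mV

0.1404 mV


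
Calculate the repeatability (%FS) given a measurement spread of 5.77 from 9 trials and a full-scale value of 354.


Repeatability = (spread / full scale) * 100%.
R = (5.77 / 354) * 100
R = 1.63 %FS

1.63 %FS


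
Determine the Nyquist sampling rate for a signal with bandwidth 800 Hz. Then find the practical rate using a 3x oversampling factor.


By Nyquist theorem, fs_min = 2 * fmax.
fs_min = 2 * 800 = 1600 Hz
Practical rate = 3 * fs_min = 3 * 1600 = 4800 Hz

fs_min = 1600 Hz, fs_practical = 4800 Hz


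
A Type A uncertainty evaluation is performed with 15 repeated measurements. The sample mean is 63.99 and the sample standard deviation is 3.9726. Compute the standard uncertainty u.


The standard uncertainty for Type A evaluation is u = s / sqrt(n).
u = 3.9726 / sqrt(15)
u = 3.9726 / 3.873
u = 1.0257

1.0257


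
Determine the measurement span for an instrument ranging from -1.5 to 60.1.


Span = upper range - lower range.
Span = 60.1 - (-1.5)
Span = 61.6

61.6


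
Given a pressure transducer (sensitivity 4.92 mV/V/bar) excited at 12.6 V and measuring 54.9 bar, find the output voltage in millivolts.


Output = sensitivity * Vex * P.
Vout = 4.92 * 12.6 * 54.9
Vout = 61.992 * 54.9
Vout = 3403.36 mV

3403.36 mV


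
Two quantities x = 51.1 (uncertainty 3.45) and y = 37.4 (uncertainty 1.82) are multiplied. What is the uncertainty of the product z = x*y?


For a product z = x*y, the relative uncertainty is:
uz/z = sqrt((ux/x)^2 + (uy/y)^2)
Relative uncertainties: ux/x = 3.45/51.1 = 0.067515
uy/y = 1.82/37.4 = 0.048663
z = 51.1 * 37.4 = 1911.1
uz = 1911.1 * sqrt(0.067515^2 + 0.048663^2) = 159.054

159.054


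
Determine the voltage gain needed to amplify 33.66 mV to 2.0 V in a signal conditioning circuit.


Gain = Vout / Vin (converting to same units).
G = 2.0 V / 33.66 mV
G = 2000.0 mV / 33.66 mV
G = 59.42

59.42


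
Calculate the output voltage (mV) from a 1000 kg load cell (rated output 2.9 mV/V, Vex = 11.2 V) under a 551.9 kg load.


Vout = rated_output * Vex * (load / capacity).
Vout = 2.9 * 11.2 * (551.9 / 1000)
Vout = 2.9 * 11.2 * 0.5519
Vout = 17.926 mV

17.926 mV


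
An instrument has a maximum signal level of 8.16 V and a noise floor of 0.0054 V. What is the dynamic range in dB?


Dynamic range = 20 * log10(Vmax / Vnoise).
DR = 20 * log10(8.16 / 0.0054)
DR = 20 * log10(1511.11)
DR = 63.59 dB

63.59 dB


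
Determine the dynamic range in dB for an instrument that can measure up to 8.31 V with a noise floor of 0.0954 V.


Dynamic range = 20 * log10(Vmax / Vnoise).
DR = 20 * log10(8.31 / 0.0954)
DR = 20 * log10(87.11)
DR = 38.8 dB

38.8 dB


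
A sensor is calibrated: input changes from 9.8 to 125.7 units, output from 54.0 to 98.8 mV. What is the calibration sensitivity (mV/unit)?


Sensitivity = (y2 - y1) / (x2 - x1).
S = (98.8 - 54.0) / (125.7 - 9.8)
S = 44.8 / 115.9
S = 0.3865 mV/unit

0.3865 mV/unit


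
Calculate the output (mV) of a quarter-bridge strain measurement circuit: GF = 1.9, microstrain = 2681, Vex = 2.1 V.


Quarter bridge output: Vout = (GF * epsilon * Vex) / 4.
Vout = (1.9 * 2681e-6 * 2.1) / 4
Vout = 0.01069719 / 4 V
Vout = 0.0026743 V = 2.6743 mV

2.6743 mV


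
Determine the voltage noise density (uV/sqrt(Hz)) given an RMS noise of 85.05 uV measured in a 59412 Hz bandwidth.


Noise spectral density = Vrms / sqrt(BW).
NSD = 85.05 / sqrt(59412)
NSD = 85.05 / 243.7458
NSD = 0.3489 uV/sqrt(Hz)

0.3489 uV/sqrt(Hz)


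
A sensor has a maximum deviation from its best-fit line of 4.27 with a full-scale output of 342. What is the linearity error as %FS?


Linearity error = (max deviation / full scale) * 100%.
Linearity = (4.27 / 342) * 100
Linearity = 1.249 %FS

1.249 %FS


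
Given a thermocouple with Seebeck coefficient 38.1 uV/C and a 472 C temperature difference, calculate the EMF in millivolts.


The thermocouple output V = sensitivity * dT.
V = 38.1 uV/C * 472 C
V = 17983.2 uV
V = 17.983 mV

17.983 mV


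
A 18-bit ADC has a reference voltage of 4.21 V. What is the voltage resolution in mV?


The resolution (LSB) of an ADC is Vref / 2^n.
LSB = 4.21 / 2^18
LSB = 4.21 / 262144
LSB = 1.606e-05 V = 0.01605988 mV

0.01605988 mV


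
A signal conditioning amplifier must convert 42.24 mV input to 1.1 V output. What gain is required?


Gain = Vout / Vin (converting to same units).
G = 1.1 V / 42.24 mV
G = 1100.0 mV / 42.24 mV
G = 26.04

26.04


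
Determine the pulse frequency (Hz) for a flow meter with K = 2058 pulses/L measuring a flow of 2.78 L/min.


Frequency = K * Q / 60 (converting L/min to L/s).
f = 2058 * 2.78 / 60
f = 5721.24 / 60
f = 95.35 Hz

95.35 Hz


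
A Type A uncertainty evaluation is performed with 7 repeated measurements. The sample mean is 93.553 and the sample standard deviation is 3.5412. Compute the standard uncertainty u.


The standard uncertainty for Type A evaluation is u = s / sqrt(n).
u = 3.5412 / sqrt(7)
u = 3.5412 / 2.6458
u = 1.3384

1.3384


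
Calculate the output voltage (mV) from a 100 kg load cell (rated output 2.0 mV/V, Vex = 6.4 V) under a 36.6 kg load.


Vout = rated_output * Vex * (load / capacity).
Vout = 2.0 * 6.4 * (36.6 / 100)
Vout = 2.0 * 6.4 * 0.366
Vout = 4.685 mV

4.685 mV


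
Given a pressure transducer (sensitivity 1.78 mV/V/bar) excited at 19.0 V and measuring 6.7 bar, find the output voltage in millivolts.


Output = sensitivity * Vex * P.
Vout = 1.78 * 19.0 * 6.7
Vout = 33.82 * 6.7
Vout = 226.59 mV

226.59 mV


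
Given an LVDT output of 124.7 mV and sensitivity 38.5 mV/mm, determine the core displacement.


Displacement = Vout / sensitivity.
d = 124.7 / 38.5
d = 3.239 mm

3.239 mm


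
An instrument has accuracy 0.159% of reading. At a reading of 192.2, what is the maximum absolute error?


Absolute error = (accuracy% / 100) * reading.
Error = (0.159 / 100) * 192.2
Error = 0.00159 * 192.2
Error = 0.3056

0.3056


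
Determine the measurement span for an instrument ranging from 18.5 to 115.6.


Span = upper range - lower range.
Span = 115.6 - (18.5)
Span = 97.1

97.1


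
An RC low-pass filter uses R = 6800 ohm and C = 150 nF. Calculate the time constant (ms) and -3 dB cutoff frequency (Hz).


Time constant: tau = R * C.
tau = 6800 * 1.50e-07 = 0.00102 s
tau = 1.02 ms
Cutoff frequency: fc = 1 / (2*pi*R*C).
fc = 1 / (2*pi*0.00102) = 156.03 Hz

tau = 1.02 ms, fc = 156.03 Hz


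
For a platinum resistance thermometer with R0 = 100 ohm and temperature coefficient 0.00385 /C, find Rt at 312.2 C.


The RTD equation: Rt = R0 * (1 + alpha * T).
Rt = 100 * (1 + 0.00385 * 312.2)
Rt = 100 * (1 + 1.20197)
Rt = 100 * 2.20197
Rt = 220.197 ohm

220.197 ohm


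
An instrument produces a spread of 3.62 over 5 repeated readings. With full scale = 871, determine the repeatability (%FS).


Repeatability = (spread / full scale) * 100%.
R = (3.62 / 871) * 100
R = 0.416 %FS

0.416 %FS


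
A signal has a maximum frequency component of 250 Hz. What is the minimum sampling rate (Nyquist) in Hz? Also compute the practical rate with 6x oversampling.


By Nyquist theorem, fs_min = 2 * fmax.
fs_min = 2 * 250 = 500 Hz
Practical rate = 6 * fs_min = 6 * 500 = 3000 Hz

fs_min = 500 Hz, fs_practical = 3000 Hz


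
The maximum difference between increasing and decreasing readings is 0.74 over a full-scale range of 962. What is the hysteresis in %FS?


Hysteresis = (max difference / full scale) * 100%.
H = (0.74 / 962) * 100
H = 0.077 %FS

0.077 %FS


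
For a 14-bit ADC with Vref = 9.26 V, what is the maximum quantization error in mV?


The maximum quantization error is +/- LSB/2.
LSB = Vref / 2^n = 9.26 / 16384 = 0.00056519 V
Max error = LSB / 2 = 0.00056519 / 2 = 0.00028259 V
Max error = 0.2826 mV

0.2826 mV


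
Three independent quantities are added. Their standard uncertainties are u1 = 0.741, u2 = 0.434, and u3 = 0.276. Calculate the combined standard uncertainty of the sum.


For a sum of independent quantities, uc = sqrt(u1^2 + u2^2 + u3^2).
uc = sqrt(0.741^2 + 0.434^2 + 0.276^2)
uc = sqrt(0.549081 + 0.188356 + 0.076176)
uc = 0.902

0.902


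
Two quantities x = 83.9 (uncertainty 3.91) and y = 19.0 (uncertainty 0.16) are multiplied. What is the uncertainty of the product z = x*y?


For a product z = x*y, the relative uncertainty is:
uz/z = sqrt((ux/x)^2 + (uy/y)^2)
Relative uncertainties: ux/x = 3.91/83.9 = 0.046603
uy/y = 0.16/19.0 = 0.008421
z = 83.9 * 19.0 = 1594.1
uz = 1594.1 * sqrt(0.046603^2 + 0.008421^2) = 75.493

75.493


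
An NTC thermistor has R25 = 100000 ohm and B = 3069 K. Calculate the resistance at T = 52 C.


NTC thermistor equation: Rt = R25 * exp(B * (1/T - 1/T25)).
T in Kelvin: 325.15 K, T25 = 298.15 K
1/T - 1/T25 = 1/325.15 - 1/298.15 = -0.00027851
B * (1/T - 1/T25) = 3069 * -0.00027851 = -0.8548
Rt = 100000 * exp(-0.8548) = 42538.7 ohm

42538.7 ohm


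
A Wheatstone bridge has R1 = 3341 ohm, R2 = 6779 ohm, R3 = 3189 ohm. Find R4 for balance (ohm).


At balance: R1*R4 = R2*R3, so R4 = R2*R3/R1.
R4 = 6779 * 3189 / 3341
R4 = 21618231 / 3341
R4 = 6470.59 ohm

6470.59 ohm


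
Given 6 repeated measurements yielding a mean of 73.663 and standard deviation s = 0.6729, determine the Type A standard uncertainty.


The standard uncertainty for Type A evaluation is u = s / sqrt(n).
u = 0.6729 / sqrt(6)
u = 0.6729 / 2.4495
u = 0.2747

0.2747


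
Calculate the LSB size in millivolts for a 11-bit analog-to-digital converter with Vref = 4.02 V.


The resolution (LSB) of an ADC is Vref / 2^n.
LSB = 4.02 / 2^11
LSB = 4.02 / 2048
LSB = 0.00196289 V = 1.96289062 mV

1.96289062 mV


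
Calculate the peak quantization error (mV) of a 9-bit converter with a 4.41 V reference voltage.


The maximum quantization error is +/- LSB/2.
LSB = Vref / 2^n = 4.41 / 512 = 0.00861328 V
Max error = LSB / 2 = 0.00861328 / 2 = 0.00430664 V
Max error = 4.3066 mV

4.3066 mV


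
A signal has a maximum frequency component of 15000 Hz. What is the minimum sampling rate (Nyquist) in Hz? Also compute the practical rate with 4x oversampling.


By Nyquist theorem, fs_min = 2 * fmax.
fs_min = 2 * 15000 = 30000 Hz
Practical rate = 4 * fs_min = 4 * 30000 = 120000 Hz

fs_min = 30000 Hz, fs_practical = 120000 Hz


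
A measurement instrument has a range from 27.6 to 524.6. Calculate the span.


Span = upper range - lower range.
Span = 524.6 - (27.6)
Span = 497.0

497.0


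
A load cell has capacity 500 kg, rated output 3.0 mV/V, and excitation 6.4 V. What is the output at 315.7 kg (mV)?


Vout = rated_output * Vex * (load / capacity).
Vout = 3.0 * 6.4 * (315.7 / 500)
Vout = 3.0 * 6.4 * 0.6314
Vout = 12.123 mV

12.123 mV


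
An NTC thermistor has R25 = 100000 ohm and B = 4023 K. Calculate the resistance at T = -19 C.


NTC thermistor equation: Rt = R25 * exp(B * (1/T - 1/T25)).
T in Kelvin: 254.15 K, T25 = 298.15 K
1/T - 1/T25 = 1/254.15 - 1/298.15 = 0.00058067
B * (1/T - 1/T25) = 4023 * 0.00058067 = 2.336
Rt = 100000 * exp(2.336) = 1034006.9 ohm

1034006.9 ohm


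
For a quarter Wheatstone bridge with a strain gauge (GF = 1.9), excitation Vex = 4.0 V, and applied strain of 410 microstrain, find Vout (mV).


Quarter bridge output: Vout = (GF * epsilon * Vex) / 4.
Vout = (1.9 * 410e-6 * 4.0) / 4
Vout = 0.003116 / 4 V
Vout = 0.000779 V = 0.779 mV

0.779 mV


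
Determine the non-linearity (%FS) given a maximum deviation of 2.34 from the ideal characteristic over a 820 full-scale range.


Linearity error = (max deviation / full scale) * 100%.
Linearity = (2.34 / 820) * 100
Linearity = 0.285 %FS

0.285 %FS


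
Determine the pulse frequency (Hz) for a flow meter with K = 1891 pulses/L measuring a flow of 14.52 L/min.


Frequency = K * Q / 60 (converting L/min to L/s).
f = 1891 * 14.52 / 60
f = 27457.32 / 60
f = 457.62 Hz

457.62 Hz


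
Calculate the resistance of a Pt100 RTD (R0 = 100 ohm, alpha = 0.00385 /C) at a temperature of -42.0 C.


The RTD equation: Rt = R0 * (1 + alpha * T).
Rt = 100 * (1 + 0.00385 * -42.0)
Rt = 100 * (1 + -0.1617)
Rt = 100 * 0.8383
Rt = 83.83 ohm

83.83 ohm


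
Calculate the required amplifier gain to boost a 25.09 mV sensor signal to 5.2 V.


Gain = Vout / Vin (converting to same units).
G = 5.2 V / 25.09 mV
G = 5200.0 mV / 25.09 mV
G = 207.25

207.25


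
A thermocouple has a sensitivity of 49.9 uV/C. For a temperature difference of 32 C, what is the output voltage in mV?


The thermocouple output V = sensitivity * dT.
V = 49.9 uV/C * 32 C
V = 1596.8 uV
V = 1.597 mV

1.597 mV


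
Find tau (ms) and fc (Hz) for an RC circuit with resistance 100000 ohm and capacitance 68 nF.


Time constant: tau = R * C.
tau = 100000 * 6.80e-08 = 0.0068 s
tau = 6.8 ms
Cutoff frequency: fc = 1 / (2*pi*R*C).
fc = 1 / (2*pi*0.0068) = 23.41 Hz

tau = 6.8 ms, fc = 23.41 Hz


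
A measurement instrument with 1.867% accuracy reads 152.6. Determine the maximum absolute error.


Absolute error = (accuracy% / 100) * reading.
Error = (1.867 / 100) * 152.6
Error = 0.01867 * 152.6
Error = 2.849

2.849


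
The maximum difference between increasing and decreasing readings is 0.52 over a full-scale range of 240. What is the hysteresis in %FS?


Hysteresis = (max difference / full scale) * 100%.
H = (0.52 / 240) * 100
H = 0.217 %FS

0.217 %FS


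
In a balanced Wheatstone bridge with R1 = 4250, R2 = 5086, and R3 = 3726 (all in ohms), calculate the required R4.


At balance: R1*R4 = R2*R3, so R4 = R2*R3/R1.
R4 = 5086 * 3726 / 4250
R4 = 18950436 / 4250
R4 = 4458.93 ohm

4458.93 ohm


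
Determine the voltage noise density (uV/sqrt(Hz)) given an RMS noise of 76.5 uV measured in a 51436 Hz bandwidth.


Noise spectral density = Vrms / sqrt(BW).
NSD = 76.5 / sqrt(51436)
NSD = 76.5 / 226.7951
NSD = 0.3373 uV/sqrt(Hz)

0.3373 uV/sqrt(Hz)


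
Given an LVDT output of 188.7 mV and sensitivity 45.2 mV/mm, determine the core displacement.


Displacement = Vout / sensitivity.
d = 188.7 / 45.2
d = 4.175 mm

4.175 mm


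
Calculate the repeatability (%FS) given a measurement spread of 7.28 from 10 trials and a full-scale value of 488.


Repeatability = (spread / full scale) * 100%.
R = (7.28 / 488) * 100
R = 1.492 %FS

1.492 %FS


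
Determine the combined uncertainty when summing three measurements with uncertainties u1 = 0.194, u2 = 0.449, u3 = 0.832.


For a sum of independent quantities, uc = sqrt(u1^2 + u2^2 + u3^2).
uc = sqrt(0.194^2 + 0.449^2 + 0.832^2)
uc = sqrt(0.037636 + 0.201601 + 0.692224)
uc = 0.9651

0.9651


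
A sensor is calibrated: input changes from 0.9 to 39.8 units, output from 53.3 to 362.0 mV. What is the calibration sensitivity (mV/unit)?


Sensitivity = (y2 - y1) / (x2 - x1).
S = (362.0 - 53.3) / (39.8 - 0.9)
S = 308.7 / 38.9
S = 7.9357 mV/unit

7.9357 mV/unit


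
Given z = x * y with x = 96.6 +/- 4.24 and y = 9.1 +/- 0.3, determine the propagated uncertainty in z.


For a product z = x*y, the relative uncertainty is:
uz/z = sqrt((ux/x)^2 + (uy/y)^2)
Relative uncertainties: ux/x = 4.24/96.6 = 0.043892
uy/y = 0.3/9.1 = 0.032967
z = 96.6 * 9.1 = 879.1
uz = 879.1 * sqrt(0.043892^2 + 0.032967^2) = 48.255

48.255


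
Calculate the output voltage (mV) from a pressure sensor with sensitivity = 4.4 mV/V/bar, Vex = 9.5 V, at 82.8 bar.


Output = sensitivity * Vex * P.
Vout = 4.4 * 9.5 * 82.8
Vout = 41.8 * 82.8
Vout = 3461.04 mV

3461.04 mV


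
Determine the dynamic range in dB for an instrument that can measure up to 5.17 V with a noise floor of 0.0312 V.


Dynamic range = 20 * log10(Vmax / Vnoise).
DR = 20 * log10(5.17 / 0.0312)
DR = 20 * log10(165.71)
DR = 44.39 dB

44.39 dB


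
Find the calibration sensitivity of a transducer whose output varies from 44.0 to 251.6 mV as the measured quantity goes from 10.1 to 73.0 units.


Sensitivity = (y2 - y1) / (x2 - x1).
S = (251.6 - 44.0) / (73.0 - 10.1)
S = 207.6 / 62.9
S = 3.3005 mV/unit

3.3005 mV/unit


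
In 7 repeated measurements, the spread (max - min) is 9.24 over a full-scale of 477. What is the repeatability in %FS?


Repeatability = (spread / full scale) * 100%.
R = (9.24 / 477) * 100
R = 1.937 %FS

1.937 %FS


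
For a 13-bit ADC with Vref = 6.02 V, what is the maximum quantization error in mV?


The maximum quantization error is +/- LSB/2.
LSB = Vref / 2^n = 6.02 / 8192 = 0.00073486 V
Max error = LSB / 2 = 0.00073486 / 2 = 0.00036743 V
Max error = 0.3674 mV

0.3674 mV


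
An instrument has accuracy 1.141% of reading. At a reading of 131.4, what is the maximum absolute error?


Absolute error = (accuracy% / 100) * reading.
Error = (1.141 / 100) * 131.4
Error = 0.01141 * 131.4
Error = 1.4993

1.4993


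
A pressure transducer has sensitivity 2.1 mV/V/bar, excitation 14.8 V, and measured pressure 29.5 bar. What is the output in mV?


Output = sensitivity * Vex * P.
Vout = 2.1 * 14.8 * 29.5
Vout = 31.08 * 29.5
Vout = 916.86 mV

916.86 mV


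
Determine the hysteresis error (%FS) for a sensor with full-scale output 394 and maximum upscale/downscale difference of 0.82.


Hysteresis = (max difference / full scale) * 100%.
H = (0.82 / 394) * 100
H = 0.208 %FS

0.208 %FS


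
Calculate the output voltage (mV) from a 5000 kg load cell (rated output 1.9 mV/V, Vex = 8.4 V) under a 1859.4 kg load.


Vout = rated_output * Vex * (load / capacity).
Vout = 1.9 * 8.4 * (1859.4 / 5000)
Vout = 1.9 * 8.4 * 0.37188
Vout = 5.935 mV

5.935 mV


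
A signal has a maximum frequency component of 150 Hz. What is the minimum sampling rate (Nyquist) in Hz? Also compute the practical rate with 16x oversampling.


By Nyquist theorem, fs_min = 2 * fmax.
fs_min = 2 * 150 = 300 Hz
Practical rate = 16 * fs_min = 16 * 300 = 4800 Hz

fs_min = 300 Hz, fs_practical = 4800 Hz


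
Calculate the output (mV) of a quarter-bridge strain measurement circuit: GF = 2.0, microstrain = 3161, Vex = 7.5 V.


Quarter bridge output: Vout = (GF * epsilon * Vex) / 4.
Vout = (2.0 * 3161e-6 * 7.5) / 4
Vout = 0.047415 / 4 V
Vout = 0.01185375 V = 11.8537 mV

11.8537 mV


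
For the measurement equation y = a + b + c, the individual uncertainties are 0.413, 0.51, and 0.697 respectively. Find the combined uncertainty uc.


For a sum of independent quantities, uc = sqrt(u1^2 + u2^2 + u3^2).
uc = sqrt(0.413^2 + 0.51^2 + 0.697^2)
uc = sqrt(0.170569 + 0.2601 + 0.485809)
uc = 0.9573

0.9573


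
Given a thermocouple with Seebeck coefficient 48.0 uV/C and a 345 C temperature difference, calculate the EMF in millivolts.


The thermocouple output V = sensitivity * dT.
V = 48.0 uV/C * 345 C
V = 16560.0 uV
V = 16.56 mV

16.56 mV


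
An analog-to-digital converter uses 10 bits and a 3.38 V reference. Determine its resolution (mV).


The resolution (LSB) of an ADC is Vref / 2^n.
LSB = 3.38 / 2^10
LSB = 3.38 / 1024
LSB = 0.00330078 V = 3.30078125 mV

3.30078125 mV


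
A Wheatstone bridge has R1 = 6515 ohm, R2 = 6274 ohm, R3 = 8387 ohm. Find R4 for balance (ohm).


At balance: R1*R4 = R2*R3, so R4 = R2*R3/R1.
R4 = 6274 * 8387 / 6515
R4 = 52620038 / 6515
R4 = 8076.75 ohm

8076.75 ohm


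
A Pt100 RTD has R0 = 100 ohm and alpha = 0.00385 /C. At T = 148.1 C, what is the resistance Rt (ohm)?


The RTD equation: Rt = R0 * (1 + alpha * T).
Rt = 100 * (1 + 0.00385 * 148.1)
Rt = 100 * (1 + 0.570185)
Rt = 100 * 1.570185
Rt = 157.018 ohm

157.018 ohm


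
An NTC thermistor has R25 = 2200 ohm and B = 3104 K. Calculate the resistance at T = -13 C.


NTC thermistor equation: Rt = R25 * exp(B * (1/T - 1/T25)).
T in Kelvin: 260.15 K, T25 = 298.15 K
1/T - 1/T25 = 1/260.15 - 1/298.15 = 0.00048992
B * (1/T - 1/T25) = 3104 * 0.00048992 = 1.5207
Rt = 2200 * exp(1.5207) = 10066.0 ohm

10066.0 ohm


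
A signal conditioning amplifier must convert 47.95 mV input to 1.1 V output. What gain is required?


Gain = Vout / Vin (converting to same units).
G = 1.1 V / 47.95 mV
G = 1100.0 mV / 47.95 mV
G = 22.94

22.94


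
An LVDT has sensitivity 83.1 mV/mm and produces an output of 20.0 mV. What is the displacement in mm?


Displacement = Vout / sensitivity.
d = 20.0 / 83.1
d = 0.241 mm

0.241 mm


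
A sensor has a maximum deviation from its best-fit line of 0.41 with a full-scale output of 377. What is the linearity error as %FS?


Linearity error = (max deviation / full scale) * 100%.
Linearity = (0.41 / 377) * 100
Linearity = 0.109 %FS

0.109 %FS


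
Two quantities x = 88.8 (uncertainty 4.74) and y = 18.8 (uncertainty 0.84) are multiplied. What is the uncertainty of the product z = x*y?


For a product z = x*y, the relative uncertainty is:
uz/z = sqrt((ux/x)^2 + (uy/y)^2)
Relative uncertainties: ux/x = 4.74/88.8 = 0.053378
uy/y = 0.84/18.8 = 0.044681
z = 88.8 * 18.8 = 1669.4
uz = 1669.4 * sqrt(0.053378^2 + 0.044681^2) = 116.211

116.211


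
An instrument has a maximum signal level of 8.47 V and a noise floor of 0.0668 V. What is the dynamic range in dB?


Dynamic range = 20 * log10(Vmax / Vnoise).
DR = 20 * log10(8.47 / 0.0668)
DR = 20 * log10(126.8)
DR = 42.06 dB

42.06 dB


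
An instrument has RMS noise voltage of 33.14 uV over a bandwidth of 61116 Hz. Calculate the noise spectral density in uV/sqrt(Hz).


Noise spectral density = Vrms / sqrt(BW).
NSD = 33.14 / sqrt(61116)
NSD = 33.14 / 247.2165
NSD = 0.1341 uV/sqrt(Hz)

0.1341 uV/sqrt(Hz)


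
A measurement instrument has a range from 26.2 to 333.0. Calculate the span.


Span = upper range - lower range.
Span = 333.0 - (26.2)
Span = 306.8

306.8


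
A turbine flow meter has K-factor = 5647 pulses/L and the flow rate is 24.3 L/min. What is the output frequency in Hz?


Frequency = K * Q / 60 (converting L/min to L/s).
f = 5647 * 24.3 / 60
f = 137222.1 / 60
f = 2287.04 Hz

2287.04 Hz


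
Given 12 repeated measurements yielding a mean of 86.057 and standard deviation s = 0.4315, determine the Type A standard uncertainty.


The standard uncertainty for Type A evaluation is u = s / sqrt(n).
u = 0.4315 / sqrt(12)
u = 0.4315 / 3.4641
u = 0.1246

0.1246


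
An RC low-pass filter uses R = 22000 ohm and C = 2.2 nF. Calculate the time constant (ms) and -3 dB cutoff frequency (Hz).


Time constant: tau = R * C.
tau = 22000 * 2.20e-09 = 4.84e-05 s
tau = 0.0484 ms
Cutoff frequency: fc = 1 / (2*pi*R*C).
fc = 1 / (2*pi*4.84e-05) = 3288.33 Hz

tau = 0.0484 ms, fc = 3288.33 Hz


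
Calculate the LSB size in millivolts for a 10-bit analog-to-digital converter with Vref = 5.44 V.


The resolution (LSB) of an ADC is Vref / 2^n.
LSB = 5.44 / 2^10
LSB = 5.44 / 1024
LSB = 0.0053125 V = 5.3125 mV

5.3125 mV


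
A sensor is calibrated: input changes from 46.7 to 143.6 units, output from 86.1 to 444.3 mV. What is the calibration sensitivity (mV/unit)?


Sensitivity = (y2 - y1) / (x2 - x1).
S = (444.3 - 86.1) / (143.6 - 46.7)
S = 358.2 / 96.9
S = 3.6966 mV/unit

3.6966 mV/unit


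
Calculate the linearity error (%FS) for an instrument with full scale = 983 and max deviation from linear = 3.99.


Linearity error = (max deviation / full scale) * 100%.
Linearity = (3.99 / 983) * 100
Linearity = 0.406 %FS

0.406 %FS
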